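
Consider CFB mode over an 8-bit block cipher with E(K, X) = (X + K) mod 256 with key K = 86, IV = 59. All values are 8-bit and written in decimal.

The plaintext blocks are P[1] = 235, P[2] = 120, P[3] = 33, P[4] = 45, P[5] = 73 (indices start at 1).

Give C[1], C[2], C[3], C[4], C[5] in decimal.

C[1] = 122, C[2] = 168, C[3] = 223, C[4] = 24, C[5] = 39

CFB encryption: C_i = P_i ⊕ E(K, C_{i−1}), with C_{0} = IV.
C[1]: E(K, 59) = 145; 235 ⊕ 145 = 122.
C[2]: E(K, 122) = 208; 120 ⊕ 208 = 168.
C[3]: E(K, 168) = 254; 33 ⊕ 254 = 223.
C[4]: E(K, 223) = 53; 45 ⊕ 53 = 24.
C[5]: E(K, 24) = 110; 73 ⊕ 110 = 39.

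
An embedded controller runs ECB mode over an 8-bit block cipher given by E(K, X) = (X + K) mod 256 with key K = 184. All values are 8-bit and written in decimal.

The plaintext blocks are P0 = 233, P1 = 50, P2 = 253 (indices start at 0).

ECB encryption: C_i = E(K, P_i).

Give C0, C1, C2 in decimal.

C0 = 161, C1 = 234, C2 = 181

C0: E(K, 233) = 161.
C1: E(K, 50) = 234.
C2: E(K, 253) = 181.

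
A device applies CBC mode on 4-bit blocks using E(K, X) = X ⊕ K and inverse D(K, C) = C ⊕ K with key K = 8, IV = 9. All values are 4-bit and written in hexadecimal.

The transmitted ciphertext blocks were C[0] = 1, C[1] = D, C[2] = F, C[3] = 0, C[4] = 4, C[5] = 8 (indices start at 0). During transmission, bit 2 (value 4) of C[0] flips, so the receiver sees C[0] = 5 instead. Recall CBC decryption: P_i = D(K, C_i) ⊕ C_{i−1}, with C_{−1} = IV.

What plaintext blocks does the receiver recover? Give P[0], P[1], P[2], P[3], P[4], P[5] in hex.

Only C[0] changed, to 5. In CBC, a change in C_i garbles P_i and flips the same bit in P_{i+1}. Decrypting the received ciphertext:
P[0]: D(K, 5) = D; D ⊕ 9 = 4.
P[1]: D(K, D) = 5; 5 ⊕ 5 = 0.
P[2]: D(K, F) = 7; 7 ⊕ D = A.
P[3]: D(K, 0) = 8; 8 ⊕ F = 7.
P[4]: D(K, 4) = C; C ⊕ 0 = C.
P[5]: D(K, 8) = 0; 0 ⊕ 4 = 4.
Blocks that differ from the original plaintext: P[0], P[1].

P[0] = 4, P[1] = 0, P[2] = A, P[3] = 7, P[4] = C, P[5] = 4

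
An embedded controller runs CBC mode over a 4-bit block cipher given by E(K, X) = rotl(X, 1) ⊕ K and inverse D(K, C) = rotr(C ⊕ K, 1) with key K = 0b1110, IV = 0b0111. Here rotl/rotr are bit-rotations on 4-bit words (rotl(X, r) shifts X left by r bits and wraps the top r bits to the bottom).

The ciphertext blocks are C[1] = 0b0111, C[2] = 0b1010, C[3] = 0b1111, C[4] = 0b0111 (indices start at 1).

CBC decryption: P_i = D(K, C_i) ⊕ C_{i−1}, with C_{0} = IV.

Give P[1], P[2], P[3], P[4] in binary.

P[1]: D(K, 0b0111) = 0b1100; 0b1100 ⊕ 0b0111 = 0b1011.
P[2]: D(K, 0b1010) = 0b0010; 0b0010 ⊕ 0b0111 = 0b0101.
P[3]: D(K, 0b1111) = 0b1000; 0b1000 ⊕ 0b1010 = 0b0010.
P[4]: D(K, 0b0111) = 0b1100; 0b1100 ⊕ 0b1111 = 0b0011.

P[1] = 0b1011, P[2] = 0b0101, P[3] = 0b0010, P[4] = 0b0011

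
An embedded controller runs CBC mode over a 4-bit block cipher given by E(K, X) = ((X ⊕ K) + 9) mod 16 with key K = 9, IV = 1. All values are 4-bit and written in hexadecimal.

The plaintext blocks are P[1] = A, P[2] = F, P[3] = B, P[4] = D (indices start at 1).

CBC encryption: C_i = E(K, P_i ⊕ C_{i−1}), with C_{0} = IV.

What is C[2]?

C[2] = 6

C[1]: P[1] ⊕ 1 = B; E(K, B) = B.
C[2]: P[2] ⊕ B = 4; E(K, 4) = 6.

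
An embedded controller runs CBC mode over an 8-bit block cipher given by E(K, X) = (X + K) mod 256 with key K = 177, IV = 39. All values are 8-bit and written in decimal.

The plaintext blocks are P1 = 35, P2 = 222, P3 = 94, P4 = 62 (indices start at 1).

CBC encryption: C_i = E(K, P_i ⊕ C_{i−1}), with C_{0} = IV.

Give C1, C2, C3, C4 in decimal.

C1: P1 ⊕ 39 = 4; E(K, 4) = 181.
C2: P2 ⊕ 181 = 107; E(K, 107) = 28.
C3: P3 ⊕ 28 = 66; E(K, 66) = 243.
C4: P4 ⊕ 243 = 205; E(K, 205) = 126.

C1 = 181, C2 = 28, C3 = 243, C4 = 126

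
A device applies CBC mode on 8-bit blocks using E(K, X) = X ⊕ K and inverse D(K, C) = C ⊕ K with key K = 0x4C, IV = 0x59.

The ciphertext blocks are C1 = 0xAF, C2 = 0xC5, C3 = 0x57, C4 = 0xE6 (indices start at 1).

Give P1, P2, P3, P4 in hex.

CBC decryption: P_i = D(K, C_i) ⊕ C_{i−1}, with C_{0} = IV.
P1: D(K, 0xAF) = 0xE3; 0xE3 ⊕ 0x59 = 0xBA.
P2: D(K, 0xC5) = 0x89; 0x89 ⊕ 0xAF = 0x26.
P3: D(K, 0x57) = 0x1B; 0x1B ⊕ 0xC5 = 0xDE.
P4: D(K, 0xE6) = 0xAA; 0xAA ⊕ 0x57 = 0xFD.

P1 = 0xBA, P2 = 0x26, P3 = 0xDE, P4 = 0xFD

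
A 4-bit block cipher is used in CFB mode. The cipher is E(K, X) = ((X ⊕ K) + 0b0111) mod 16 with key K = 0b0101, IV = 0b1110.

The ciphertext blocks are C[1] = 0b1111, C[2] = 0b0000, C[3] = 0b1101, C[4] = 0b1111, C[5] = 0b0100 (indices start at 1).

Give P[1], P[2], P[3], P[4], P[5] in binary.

P[1] = 0b1101, P[2] = 0b0001, P[3] = 0b0001, P[4] = 0b0000, P[5] = 0b0101

CFB decryption: P_i = C_i ⊕ E(K, C_{i−1}), with C_{0} = IV.
P[1]: E(K, 0b1110) = 0b0010; 0b1111 ⊕ 0b0010 = 0b1101.
P[2]: E(K, 0b1111) = 0b0001; 0b0000 ⊕ 0b0001 = 0b0001.
P[3]: E(K, 0b0000) = 0b1100; 0b1101 ⊕ 0b1100 = 0b0001.
P[4]: E(K, 0b1101) = 0b1111; 0b1111 ⊕ 0b1111 = 0b0000.
P[5]: E(K, 0b1111) = 0b0001; 0b0100 ⊕ 0b0001 = 0b0101.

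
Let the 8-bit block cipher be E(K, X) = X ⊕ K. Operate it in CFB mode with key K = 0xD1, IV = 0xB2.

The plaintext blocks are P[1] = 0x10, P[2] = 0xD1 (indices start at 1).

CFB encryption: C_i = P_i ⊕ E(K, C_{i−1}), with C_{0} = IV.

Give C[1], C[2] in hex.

C[1] = 0x73, C[2] = 0x73

C[1]: E(K, 0xB2) = 0x63; 0x10 ⊕ 0x63 = 0x73.
C[2]: E(K, 0x73) = 0xA2; 0xD1 ⊕ 0xA2 = 0x73.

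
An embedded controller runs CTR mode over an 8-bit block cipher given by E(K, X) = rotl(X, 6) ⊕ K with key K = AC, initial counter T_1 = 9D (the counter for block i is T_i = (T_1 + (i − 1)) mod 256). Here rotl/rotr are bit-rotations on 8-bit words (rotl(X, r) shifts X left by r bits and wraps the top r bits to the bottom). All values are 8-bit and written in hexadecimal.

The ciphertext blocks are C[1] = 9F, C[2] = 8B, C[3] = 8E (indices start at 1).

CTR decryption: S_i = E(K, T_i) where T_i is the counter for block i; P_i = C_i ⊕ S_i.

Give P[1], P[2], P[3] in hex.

P[1]: T = 9D, S = E(K, T) = CB; 9F ⊕ CB = 54.
P[2]: T = 9E, S = E(K, T) = 0B; 8B ⊕ 0B = 80.
P[3]: T = 9F, S = E(K, T) = 4B; 8E ⊕ 4B = C5.

P[1] = 54, P[2] = 80, P[3] = C5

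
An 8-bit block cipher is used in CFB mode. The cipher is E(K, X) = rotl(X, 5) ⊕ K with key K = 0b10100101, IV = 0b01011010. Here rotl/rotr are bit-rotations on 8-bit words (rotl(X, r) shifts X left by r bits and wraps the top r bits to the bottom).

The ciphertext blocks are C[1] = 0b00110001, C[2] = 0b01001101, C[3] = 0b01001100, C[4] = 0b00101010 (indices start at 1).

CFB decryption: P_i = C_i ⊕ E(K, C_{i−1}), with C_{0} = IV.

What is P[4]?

P[4]: E(K, 0b01001100) = 0b00101100; 0b00101010 ⊕ 0b00101100 = 0b00000110.

P[4] = 0b00000110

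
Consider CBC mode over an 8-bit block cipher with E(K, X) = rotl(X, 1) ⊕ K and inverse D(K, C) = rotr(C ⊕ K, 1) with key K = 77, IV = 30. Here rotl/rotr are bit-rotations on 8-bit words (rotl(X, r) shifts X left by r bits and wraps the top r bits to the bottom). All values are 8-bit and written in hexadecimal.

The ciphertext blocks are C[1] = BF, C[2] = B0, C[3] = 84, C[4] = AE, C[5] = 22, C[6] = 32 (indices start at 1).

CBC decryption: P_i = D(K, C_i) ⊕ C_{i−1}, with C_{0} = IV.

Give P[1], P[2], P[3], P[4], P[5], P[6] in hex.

P[1]: D(K, BF) = 64; 64 ⊕ 30 = 54.
P[2]: D(K, B0) = E3; E3 ⊕ BF = 5C.
P[3]: D(K, 84) = F9; F9 ⊕ B0 = 49.
P[4]: D(K, AE) = EC; EC ⊕ 84 = 68.
P[5]: D(K, 22) = AA; AA ⊕ AE = 04.
P[6]: D(K, 32) = A2; A2 ⊕ 22 = 80.

P[1] = 54, P[2] = 5C, P[3] = 49, P[4] = 68, P[5] = 04, P[6] = 80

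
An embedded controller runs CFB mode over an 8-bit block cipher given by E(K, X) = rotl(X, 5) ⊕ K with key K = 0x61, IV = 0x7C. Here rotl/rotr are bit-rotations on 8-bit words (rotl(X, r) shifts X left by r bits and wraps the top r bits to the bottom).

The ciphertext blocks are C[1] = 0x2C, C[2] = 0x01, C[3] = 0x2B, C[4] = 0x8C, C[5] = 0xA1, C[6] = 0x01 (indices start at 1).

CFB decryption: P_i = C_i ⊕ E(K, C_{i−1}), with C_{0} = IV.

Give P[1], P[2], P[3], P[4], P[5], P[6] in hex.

P[1]: E(K, 0x7C) = 0xEE; 0x2C ⊕ 0xEE = 0xC2.
P[2]: E(K, 0x2C) = 0xE4; 0x01 ⊕ 0xE4 = 0xE5.
P[3]: E(K, 0x01) = 0x41; 0x2B ⊕ 0x41 = 0x6A.
P[4]: E(K, 0x2B) = 0x04; 0x8C ⊕ 0x04 = 0x88.
P[5]: E(K, 0x8C) = 0xF0; 0xA1 ⊕ 0xF0 = 0x51.
P[6]: E(K, 0xA1) = 0x55; 0x01 ⊕ 0x55 = 0x54.

P[1] = 0xC2, P[2] = 0xE5, P[3] = 0x6A, P[4] = 0x88, P[5] = 0x51, P[6] = 0x54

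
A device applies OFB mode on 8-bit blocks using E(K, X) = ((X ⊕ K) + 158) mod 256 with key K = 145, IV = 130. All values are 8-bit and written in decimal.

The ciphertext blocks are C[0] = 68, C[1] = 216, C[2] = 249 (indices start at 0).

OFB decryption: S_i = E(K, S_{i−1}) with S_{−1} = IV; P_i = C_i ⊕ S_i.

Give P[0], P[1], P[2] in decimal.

P[0] = 245, P[1] = 102, P[2] = 52

P[0]: S = E(K, 130) = 177; 68 ⊕ 177 = 245.
P[1]: S = E(K, 177) = 190; 216 ⊕ 190 = 102.
P[2]: S = E(K, 190) = 205; 249 ⊕ 205 = 52.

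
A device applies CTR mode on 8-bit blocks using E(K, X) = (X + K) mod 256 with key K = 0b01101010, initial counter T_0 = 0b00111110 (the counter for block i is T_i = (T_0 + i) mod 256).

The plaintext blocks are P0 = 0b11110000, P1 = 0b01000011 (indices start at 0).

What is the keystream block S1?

0b10101001

CTR encryption: S_i = E(K, T_i) where T_i is the counter for block i; C_i = P_i ⊕ S_i.
C0: T = 0b00111110, S = E(K, T) = 0b10101000; 0b11110000 ⊕ 0b10101000 = 0b01011000.
C1: T = 0b00111111, S = E(K, T) = 0b10101001; 0b01000011 ⊕ 0b10101001 = 0b11101010.
So S1 = 0b10101001.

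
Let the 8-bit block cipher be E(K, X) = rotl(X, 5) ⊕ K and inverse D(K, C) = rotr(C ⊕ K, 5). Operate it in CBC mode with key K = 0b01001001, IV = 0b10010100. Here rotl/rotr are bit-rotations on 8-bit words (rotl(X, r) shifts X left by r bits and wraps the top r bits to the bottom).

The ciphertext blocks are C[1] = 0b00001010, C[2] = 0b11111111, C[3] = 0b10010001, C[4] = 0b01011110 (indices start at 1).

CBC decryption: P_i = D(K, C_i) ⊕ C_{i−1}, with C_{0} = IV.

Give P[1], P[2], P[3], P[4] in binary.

P[1] = 0b10001110, P[2] = 0b10111111, P[3] = 0b00111001, P[4] = 0b00101001

P[1]: D(K, 0b00001010) = 0b00011010; 0b00011010 ⊕ 0b10010100 = 0b10001110.
P[2]: D(K, 0b11111111) = 0b10110101; 0b10110101 ⊕ 0b00001010 = 0b10111111.
P[3]: D(K, 0b10010001) = 0b11000110; 0b11000110 ⊕ 0b11111111 = 0b00111001.
P[4]: D(K, 0b01011110) = 0b10111000; 0b10111000 ⊕ 0b10010001 = 0b00101001.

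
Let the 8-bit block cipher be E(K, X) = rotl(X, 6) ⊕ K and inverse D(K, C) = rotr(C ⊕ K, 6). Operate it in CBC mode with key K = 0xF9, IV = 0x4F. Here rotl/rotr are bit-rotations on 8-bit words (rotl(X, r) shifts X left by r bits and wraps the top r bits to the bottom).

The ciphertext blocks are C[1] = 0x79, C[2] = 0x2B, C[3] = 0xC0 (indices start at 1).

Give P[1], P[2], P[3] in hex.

P[1] = 0x4D, P[2] = 0x32, P[3] = 0xCF

CBC decryption: P_i = D(K, C_i) ⊕ C_{i−1}, with C_{0} = IV.
P[1]: D(K, 0x79) = 0x02; 0x02 ⊕ 0x4F = 0x4D.
P[2]: D(K, 0x2B) = 0x4B; 0x4B ⊕ 0x79 = 0x32.
P[3]: D(K, 0xC0) = 0xE4; 0xE4 ⊕ 0x2B = 0xCF.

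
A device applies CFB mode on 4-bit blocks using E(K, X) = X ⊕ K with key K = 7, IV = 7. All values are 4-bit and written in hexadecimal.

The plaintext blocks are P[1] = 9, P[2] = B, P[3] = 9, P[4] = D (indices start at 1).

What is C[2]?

CFB encryption: C_i = P_i ⊕ E(K, C_{i−1}), with C_{0} = IV.
C[1]: E(K, 7) = 0; 9 ⊕ 0 = 9.
C[2]: E(K, 9) = E; B ⊕ E = 5.

C[2] = 5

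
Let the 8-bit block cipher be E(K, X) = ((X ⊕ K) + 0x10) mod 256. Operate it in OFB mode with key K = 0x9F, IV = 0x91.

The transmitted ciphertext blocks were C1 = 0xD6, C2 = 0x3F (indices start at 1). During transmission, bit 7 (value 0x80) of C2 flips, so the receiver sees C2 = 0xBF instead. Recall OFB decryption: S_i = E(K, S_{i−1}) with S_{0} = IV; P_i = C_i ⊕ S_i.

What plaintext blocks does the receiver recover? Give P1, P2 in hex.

P1 = 0xC8, P2 = 0x2E

Only C2 changed, to 0xBF. In OFB, a change in C_i flips the same bit in P_i only; the keystream is unaffected. Decrypting the received ciphertext:
P1: S = E(K, 0x91) = 0x1E; 0xD6 ⊕ 0x1E = 0xC8.
P2: S = E(K, 0x1E) = 0x91; 0xBF ⊕ 0x91 = 0x2E.
Blocks that differ from the original plaintext: P2.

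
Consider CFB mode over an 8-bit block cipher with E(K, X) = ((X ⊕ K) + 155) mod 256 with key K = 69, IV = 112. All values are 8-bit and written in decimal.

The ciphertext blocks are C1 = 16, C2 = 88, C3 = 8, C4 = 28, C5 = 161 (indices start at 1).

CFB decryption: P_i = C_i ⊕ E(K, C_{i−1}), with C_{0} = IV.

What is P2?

P2: E(K, 16) = 240; 88 ⊕ 240 = 168.

P2 = 168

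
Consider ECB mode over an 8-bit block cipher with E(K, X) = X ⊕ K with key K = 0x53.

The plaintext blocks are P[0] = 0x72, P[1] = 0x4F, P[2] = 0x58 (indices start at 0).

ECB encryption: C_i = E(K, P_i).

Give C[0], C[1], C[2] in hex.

C[0] = 0x21, C[1] = 0x1C, C[2] = 0x0B

C[0]: E(K, 0x72) = 0x21.
C[1]: E(K, 0x4F) = 0x1C.
C[2]: E(K, 0x58) = 0x0B.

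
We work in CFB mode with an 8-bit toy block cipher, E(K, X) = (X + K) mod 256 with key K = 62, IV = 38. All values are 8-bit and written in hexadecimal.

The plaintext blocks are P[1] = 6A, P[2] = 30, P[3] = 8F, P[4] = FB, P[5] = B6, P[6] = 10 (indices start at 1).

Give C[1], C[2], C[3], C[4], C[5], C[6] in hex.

C[1] = F0, C[2] = 62, C[3] = 4B, C[4] = 56, C[5] = 0E, C[6] = 60

CFB encryption: C_i = P_i ⊕ E(K, C_{i−1}), with C_{0} = IV.
C[1]: E(K, 38) = 9A; 6A ⊕ 9A = F0.
C[2]: E(K, F0) = 52; 30 ⊕ 52 = 62.
C[3]: E(K, 62) = C4; 8F ⊕ C4 = 4B.
C[4]: E(K, 4B) = AD; FB ⊕ AD = 56.
C[5]: E(K, 56) = B8; B6 ⊕ B8 = 0E.
C[6]: E(K, 0E) = 70; 10 ⊕ 70 = 60.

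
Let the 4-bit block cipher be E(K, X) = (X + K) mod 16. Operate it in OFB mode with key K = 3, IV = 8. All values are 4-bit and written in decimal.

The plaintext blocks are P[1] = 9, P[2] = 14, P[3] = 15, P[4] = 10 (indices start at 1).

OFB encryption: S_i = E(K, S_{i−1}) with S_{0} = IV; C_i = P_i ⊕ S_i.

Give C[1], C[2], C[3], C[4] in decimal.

C[1]: S = E(K, 8) = 11; 9 ⊕ 11 = 2.
C[2]: S = E(K, 11) = 14; 14 ⊕ 14 = 0.
C[3]: S = E(K, 14) = 1; 15 ⊕ 1 = 14.
C[4]: S = E(K, 1) = 4; 10 ⊕ 4 = 14.

C[1] = 2, C[2] = 0, C[3] = 14, C[4] = 14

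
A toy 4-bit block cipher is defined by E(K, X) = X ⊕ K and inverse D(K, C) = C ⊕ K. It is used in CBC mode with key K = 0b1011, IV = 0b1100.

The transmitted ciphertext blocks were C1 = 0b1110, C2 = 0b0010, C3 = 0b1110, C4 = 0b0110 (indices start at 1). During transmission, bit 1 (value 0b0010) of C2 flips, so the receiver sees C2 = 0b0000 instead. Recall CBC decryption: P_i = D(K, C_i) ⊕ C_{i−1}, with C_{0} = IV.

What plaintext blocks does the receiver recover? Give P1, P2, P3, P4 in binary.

P1 = 0b1001, P2 = 0b0101, P3 = 0b0101, P4 = 0b0011

Only C2 changed, to 0b0000. In CBC, a change in C_i garbles P_i and flips the same bit in P_{i+1}. Decrypting the received ciphertext:
P1: D(K, 0b1110) = 0b0101; 0b0101 ⊕ 0b1100 = 0b1001.
P2: D(K, 0b0000) = 0b1011; 0b1011 ⊕ 0b1110 = 0b0101.
P3: D(K, 0b1110) = 0b0101; 0b0101 ⊕ 0b0000 = 0b0101.
P4: D(K, 0b0110) = 0b1101; 0b1101 ⊕ 0b1110 = 0b0011.
Blocks that differ from the original plaintext: P2, P3.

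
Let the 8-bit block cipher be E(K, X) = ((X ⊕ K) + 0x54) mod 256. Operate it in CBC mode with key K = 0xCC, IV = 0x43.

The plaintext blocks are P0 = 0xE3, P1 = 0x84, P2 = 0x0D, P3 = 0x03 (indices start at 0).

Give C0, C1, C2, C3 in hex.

CBC encryption: C_i = E(K, P_i ⊕ C_{i−1}), with C_{−1} = IV.
C0: P0 ⊕ 0x43 = 0xA0; E(K, 0xA0) = 0xC0.
C1: P1 ⊕ 0xC0 = 0x44; E(K, 0x44) = 0xDC.
C2: P2 ⊕ 0xDC = 0xD1; E(K, 0xD1) = 0x71.
C3: P3 ⊕ 0x71 = 0x72; E(K, 0x72) = 0x12.

C0 = 0xC0, C1 = 0xDC, C2 = 0x71, C3 = 0x12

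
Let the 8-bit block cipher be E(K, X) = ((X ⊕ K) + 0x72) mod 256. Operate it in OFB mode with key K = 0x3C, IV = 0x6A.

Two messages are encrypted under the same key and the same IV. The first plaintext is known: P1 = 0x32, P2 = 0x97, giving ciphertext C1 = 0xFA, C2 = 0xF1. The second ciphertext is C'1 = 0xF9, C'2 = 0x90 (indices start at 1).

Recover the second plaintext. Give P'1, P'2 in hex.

In OFB with a reused IV, both messages share the same keystream S_i, so C_i ⊕ C'_i = P_i ⊕ P'_i and thus P'_i = P_i ⊕ C_i ⊕ C'_i.
P'1: 0x32 ⊕ 0xFA ⊕ 0xF9 = 0x31.
P'2: 0x97 ⊕ 0xF1 ⊕ 0x90 = 0xF6.

P'1 = 0x31, P'2 = 0xF6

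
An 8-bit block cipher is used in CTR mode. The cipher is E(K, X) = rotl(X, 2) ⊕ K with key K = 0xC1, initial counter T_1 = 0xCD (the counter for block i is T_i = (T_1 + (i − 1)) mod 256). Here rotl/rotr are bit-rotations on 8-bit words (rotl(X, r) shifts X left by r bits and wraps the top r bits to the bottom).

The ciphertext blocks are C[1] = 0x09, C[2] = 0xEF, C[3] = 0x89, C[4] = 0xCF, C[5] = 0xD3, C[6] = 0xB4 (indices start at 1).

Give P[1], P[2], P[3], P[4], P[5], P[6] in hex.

CTR decryption: S_i = E(K, T_i) where T_i is the counter for block i; P_i = C_i ⊕ S_i.
P[1]: T = 0xCD, S = E(K, T) = 0xF6; 0x09 ⊕ 0xF6 = 0xFF.
P[2]: T = 0xCE, S = E(K, T) = 0xFA; 0xEF ⊕ 0xFA = 0x15.
P[3]: T = 0xCF, S = E(K, T) = 0xFE; 0x89 ⊕ 0xFE = 0x77.
P[4]: T = 0xD0, S = E(K, T) = 0x82; 0xCF ⊕ 0x82 = 0x4D.
P[5]: T = 0xD1, S = E(K, T) = 0x86; 0xD3 ⊕ 0x86 = 0x55.
P[6]: T = 0xD2, S = E(K, T) = 0x8A; 0xB4 ⊕ 0x8A = 0x3E.

P[1] = 0xFF, P[2] = 0x15, P[3] = 0x77, P[4] = 0x4D, P[5] = 0x55, P[6] = 0x3E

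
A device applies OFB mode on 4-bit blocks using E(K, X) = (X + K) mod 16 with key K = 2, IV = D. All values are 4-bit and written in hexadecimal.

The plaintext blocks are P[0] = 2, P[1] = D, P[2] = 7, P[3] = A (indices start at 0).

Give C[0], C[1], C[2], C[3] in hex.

C[0] = D, C[1] = C, C[2] = 4, C[3] = F

OFB encryption: S_i = E(K, S_{i−1}) with S_{−1} = IV; C_i = P_i ⊕ S_i.
C[0]: S = E(K, D) = F; 2 ⊕ F = D.
C[1]: S = E(K, F) = 1; D ⊕ 1 = C.
C[2]: S = E(K, 1) = 3; 7 ⊕ 3 = 4.
C[3]: S = E(K, 3) = 5; A ⊕ 5 = F.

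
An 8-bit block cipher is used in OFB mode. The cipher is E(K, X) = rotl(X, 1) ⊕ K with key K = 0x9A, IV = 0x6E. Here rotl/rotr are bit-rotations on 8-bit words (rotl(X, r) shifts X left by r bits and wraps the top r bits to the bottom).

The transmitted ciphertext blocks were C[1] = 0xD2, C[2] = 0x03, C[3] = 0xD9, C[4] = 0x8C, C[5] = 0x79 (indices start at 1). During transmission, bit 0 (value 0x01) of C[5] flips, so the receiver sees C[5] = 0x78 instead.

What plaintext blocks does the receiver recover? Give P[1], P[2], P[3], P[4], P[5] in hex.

P[1] = 0x94, P[2] = 0x15, P[3] = 0x6F, P[4] = 0x7B, P[5] = 0x0D

OFB decryption: S_i = E(K, S_{i−1}) with S_{0} = IV; P_i = C_i ⊕ S_i.
Only C[5] changed, to 0x78. In OFB, a change in C_i flips the same bit in P_i only; the keystream is unaffected. Decrypting the received ciphertext:
P[1]: S = E(K, 0x6E) = 0x46; 0xD2 ⊕ 0x46 = 0x94.
P[2]: S = E(K, 0x46) = 0x16; 0x03 ⊕ 0x16 = 0x15.
P[3]: S = E(K, 0x16) = 0xB6; 0xD9 ⊕ 0xB6 = 0x6F.
P[4]: S = E(K, 0xB6) = 0xF7; 0x8C ⊕ 0xF7 = 0x7B.
P[5]: S = E(K, 0xF7) = 0x75; 0x78 ⊕ 0x75 = 0x0D.
Blocks that differ from the original plaintext: P[5].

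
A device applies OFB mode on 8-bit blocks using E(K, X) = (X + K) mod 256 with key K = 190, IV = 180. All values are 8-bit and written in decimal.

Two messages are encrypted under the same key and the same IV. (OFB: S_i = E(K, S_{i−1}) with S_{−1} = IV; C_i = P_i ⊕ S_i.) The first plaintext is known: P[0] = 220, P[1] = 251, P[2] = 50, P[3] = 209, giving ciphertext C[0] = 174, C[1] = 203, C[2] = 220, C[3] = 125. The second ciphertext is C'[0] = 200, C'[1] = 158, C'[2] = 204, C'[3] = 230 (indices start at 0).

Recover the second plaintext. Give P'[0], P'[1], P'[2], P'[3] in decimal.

In OFB with a reused IV, both messages share the same keystream S_i, so C_i ⊕ C'_i = P_i ⊕ P'_i and thus P'_i = P_i ⊕ C_i ⊕ C'_i.
P'[0]: 220 ⊕ 174 ⊕ 200 = 186.
P'[1]: 251 ⊕ 203 ⊕ 158 = 174.
P'[2]: 50 ⊕ 220 ⊕ 204 = 34.
P'[3]: 209 ⊕ 125 ⊕ 230 = 74.

P'[0] = 186, P'[1] = 174, P'[2] = 34, P'[3] = 74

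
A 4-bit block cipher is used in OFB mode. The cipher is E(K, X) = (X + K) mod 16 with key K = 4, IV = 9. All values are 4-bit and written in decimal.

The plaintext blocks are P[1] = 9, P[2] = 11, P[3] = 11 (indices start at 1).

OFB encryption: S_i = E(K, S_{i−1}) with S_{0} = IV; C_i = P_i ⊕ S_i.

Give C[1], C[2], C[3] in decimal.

C[1] = 4, C[2] = 10, C[3] = 14

C[1]: S = E(K, 9) = 13; 9 ⊕ 13 = 4.
C[2]: S = E(K, 13) = 1; 11 ⊕ 1 = 10.
C[3]: S = E(K, 1) = 5; 11 ⊕ 5 = 14.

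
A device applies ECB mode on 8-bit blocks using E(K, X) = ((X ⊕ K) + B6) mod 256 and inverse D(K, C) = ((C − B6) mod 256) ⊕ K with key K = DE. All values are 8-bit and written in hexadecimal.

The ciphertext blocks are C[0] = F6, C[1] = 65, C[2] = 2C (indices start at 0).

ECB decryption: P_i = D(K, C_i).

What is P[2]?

P[2]: D(K, 2C) = A8.

P[2] = A8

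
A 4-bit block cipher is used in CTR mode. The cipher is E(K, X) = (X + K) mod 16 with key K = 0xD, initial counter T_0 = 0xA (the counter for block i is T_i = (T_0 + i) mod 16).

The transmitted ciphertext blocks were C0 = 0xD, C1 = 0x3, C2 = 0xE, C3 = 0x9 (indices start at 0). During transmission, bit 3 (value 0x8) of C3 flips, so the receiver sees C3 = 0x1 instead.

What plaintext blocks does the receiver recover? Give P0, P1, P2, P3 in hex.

P0 = 0xA, P1 = 0xB, P2 = 0x7, P3 = 0xB

CTR decryption: S_i = E(K, T_i) where T_i is the counter for block i; P_i = C_i ⊕ S_i.
Only C3 changed, to 0x1. In CTR, a change in C_i flips the same bit in P_i only; the keystream is unaffected. Decrypting the received ciphertext:
P0: T = 0xA, S = E(K, T) = 0x7; 0xD ⊕ 0x7 = 0xA.
P1: T = 0xB, S = E(K, T) = 0x8; 0x3 ⊕ 0x8 = 0xB.
P2: T = 0xC, S = E(K, T) = 0x9; 0xE ⊕ 0x9 = 0x7.
P3: T = 0xD, S = E(K, T) = 0xA; 0x1 ⊕ 0xA = 0xB.
Blocks that differ from the original plaintext: P3.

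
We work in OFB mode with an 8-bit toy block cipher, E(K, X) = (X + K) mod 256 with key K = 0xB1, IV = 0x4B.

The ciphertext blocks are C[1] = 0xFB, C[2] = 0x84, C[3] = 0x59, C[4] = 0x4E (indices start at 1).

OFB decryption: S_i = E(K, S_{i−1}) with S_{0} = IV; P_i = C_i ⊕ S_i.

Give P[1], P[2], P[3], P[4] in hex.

P[1] = 0x07, P[2] = 0x29, P[3] = 0x07, P[4] = 0x41

P[1]: S = E(K, 0x4B) = 0xFC; 0xFB ⊕ 0xFC = 0x07.
P[2]: S = E(K, 0xFC) = 0xAD; 0x84 ⊕ 0xAD = 0x29.
P[3]: S = E(K, 0xAD) = 0x5E; 0x59 ⊕ 0x5E = 0x07.
P[4]: S = E(K, 0x5E) = 0x0F; 0x4E ⊕ 0x0F = 0x41.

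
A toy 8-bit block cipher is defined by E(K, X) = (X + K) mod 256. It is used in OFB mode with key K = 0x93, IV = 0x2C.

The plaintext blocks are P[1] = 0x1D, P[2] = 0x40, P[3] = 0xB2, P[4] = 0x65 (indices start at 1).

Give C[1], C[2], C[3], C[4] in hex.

C[1] = 0xA2, C[2] = 0x12, C[3] = 0x57, C[4] = 0x1D

OFB encryption: S_i = E(K, S_{i−1}) with S_{0} = IV; C_i = P_i ⊕ S_i.
C[1]: S = E(K, 0x2C) = 0xBF; 0x1D ⊕ 0xBF = 0xA2.
C[2]: S = E(K, 0xBF) = 0x52; 0x40 ⊕ 0x52 = 0x12.
C[3]: S = E(K, 0x52) = 0xE5; 0xB2 ⊕ 0xE5 = 0x57.
C[4]: S = E(K, 0xE5) = 0x78; 0x65 ⊕ 0x78 = 0x1D.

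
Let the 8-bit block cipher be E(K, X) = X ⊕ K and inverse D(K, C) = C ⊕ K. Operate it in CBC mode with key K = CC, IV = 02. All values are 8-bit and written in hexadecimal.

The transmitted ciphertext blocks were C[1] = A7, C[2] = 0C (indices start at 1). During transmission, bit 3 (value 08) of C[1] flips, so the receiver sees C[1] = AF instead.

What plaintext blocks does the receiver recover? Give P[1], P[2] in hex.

P[1] = 61, P[2] = 6F

CBC decryption: P_i = D(K, C_i) ⊕ C_{i−1}, with C_{0} = IV.
Only C[1] changed, to AF. In CBC, a change in C_i garbles P_i and flips the same bit in P_{i+1}. Decrypting the received ciphertext:
P[1]: D(K, AF) = 63; 63 ⊕ 02 = 61.
P[2]: D(K, 0C) = C0; C0 ⊕ AF = 6F.
Blocks that differ from the original plaintext: P[1], P[2].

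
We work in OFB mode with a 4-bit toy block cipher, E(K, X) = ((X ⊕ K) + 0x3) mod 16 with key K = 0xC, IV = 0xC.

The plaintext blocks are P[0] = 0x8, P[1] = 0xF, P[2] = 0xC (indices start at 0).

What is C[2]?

OFB encryption: S_i = E(K, S_{i−1}) with S_{−1} = IV; C_i = P_i ⊕ S_i.
C[0]: S = E(K, 0xC) = 0x3; 0x8 ⊕ 0x3 = 0xB.
C[1]: S = E(K, 0x3) = 0x2; 0xF ⊕ 0x2 = 0xD.
C[2]: S = E(K, 0x2) = 0x1; 0xC ⊕ 0x1 = 0xD.

C[2] = 0xD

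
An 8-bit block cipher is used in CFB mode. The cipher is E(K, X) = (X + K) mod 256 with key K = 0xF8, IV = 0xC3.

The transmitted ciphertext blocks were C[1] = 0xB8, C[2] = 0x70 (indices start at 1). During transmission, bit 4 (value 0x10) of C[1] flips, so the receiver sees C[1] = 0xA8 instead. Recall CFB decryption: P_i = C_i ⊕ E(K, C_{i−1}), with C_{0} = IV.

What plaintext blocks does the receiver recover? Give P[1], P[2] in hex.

Only C[1] changed, to 0xA8. In CFB, a change in C_i flips the same bit in P_i and garbles P_{i+1}. Decrypting the received ciphertext:
P[1]: E(K, 0xC3) = 0xBB; 0xA8 ⊕ 0xBB = 0x13.
P[2]: E(K, 0xA8) = 0xA0; 0x70 ⊕ 0xA0 = 0xD0.
Blocks that differ from the original plaintext: P[1], P[2].

P[1] = 0x13, P[2] = 0xD0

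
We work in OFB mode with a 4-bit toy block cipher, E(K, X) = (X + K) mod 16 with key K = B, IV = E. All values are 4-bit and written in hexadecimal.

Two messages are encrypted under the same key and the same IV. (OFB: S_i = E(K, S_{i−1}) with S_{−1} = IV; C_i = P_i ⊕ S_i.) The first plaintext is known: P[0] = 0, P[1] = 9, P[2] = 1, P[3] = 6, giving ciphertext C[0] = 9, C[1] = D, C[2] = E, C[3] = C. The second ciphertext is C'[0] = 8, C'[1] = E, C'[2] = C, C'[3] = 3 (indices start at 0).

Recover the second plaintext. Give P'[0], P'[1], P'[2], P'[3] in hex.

In OFB with a reused IV, both messages share the same keystream S_i, so C_i ⊕ C'_i = P_i ⊕ P'_i and thus P'_i = P_i ⊕ C_i ⊕ C'_i.
P'[0]: 0 ⊕ 9 ⊕ 8 = 1.
P'[1]: 9 ⊕ D ⊕ E = A.
P'[2]: 1 ⊕ E ⊕ C = 3.
P'[3]: 6 ⊕ C ⊕ 3 = 9.

P'[0] = 1, P'[1] = A, P'[2] = 3, P'[3] = 9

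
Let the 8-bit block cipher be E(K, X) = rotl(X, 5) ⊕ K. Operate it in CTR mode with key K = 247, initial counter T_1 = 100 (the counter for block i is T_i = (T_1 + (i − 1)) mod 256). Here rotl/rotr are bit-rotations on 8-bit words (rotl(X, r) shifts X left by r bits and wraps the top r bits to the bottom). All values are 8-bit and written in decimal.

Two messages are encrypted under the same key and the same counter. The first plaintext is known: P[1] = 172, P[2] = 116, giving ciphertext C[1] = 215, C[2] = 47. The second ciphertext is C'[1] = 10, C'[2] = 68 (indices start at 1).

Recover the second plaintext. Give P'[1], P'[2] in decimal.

P'[1] = 113, P'[2] = 31

In CTR with a reused counter, both messages share the same keystream S_i, so C_i ⊕ C'_i = P_i ⊕ P'_i and thus P'_i = P_i ⊕ C_i ⊕ C'_i.
P'[1]: 172 ⊕ 215 ⊕ 10 = 113.
P'[2]: 116 ⊕ 47 ⊕ 68 = 31.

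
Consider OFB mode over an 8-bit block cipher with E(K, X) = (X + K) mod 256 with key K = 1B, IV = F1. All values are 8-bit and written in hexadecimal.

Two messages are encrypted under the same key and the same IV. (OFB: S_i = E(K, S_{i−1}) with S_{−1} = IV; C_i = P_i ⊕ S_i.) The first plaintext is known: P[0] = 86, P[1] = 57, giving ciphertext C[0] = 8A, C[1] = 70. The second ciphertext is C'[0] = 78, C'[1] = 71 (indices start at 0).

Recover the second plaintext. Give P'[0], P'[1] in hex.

In OFB with a reused IV, both messages share the same keystream S_i, so C_i ⊕ C'_i = P_i ⊕ P'_i and thus P'_i = P_i ⊕ C_i ⊕ C'_i.
P'[0]: 86 ⊕ 8A ⊕ 78 = 74.
P'[1]: 57 ⊕ 70 ⊕ 71 = 56.

P'[0] = 74, P'[1] = 56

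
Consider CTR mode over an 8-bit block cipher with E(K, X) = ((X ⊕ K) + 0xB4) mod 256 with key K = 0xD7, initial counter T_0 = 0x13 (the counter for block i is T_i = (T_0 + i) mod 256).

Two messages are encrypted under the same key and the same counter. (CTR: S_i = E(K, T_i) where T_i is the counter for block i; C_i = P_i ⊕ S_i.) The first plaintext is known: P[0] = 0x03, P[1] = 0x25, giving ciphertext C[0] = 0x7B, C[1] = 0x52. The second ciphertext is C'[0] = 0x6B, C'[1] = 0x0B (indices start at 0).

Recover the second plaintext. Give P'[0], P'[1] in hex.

P'[0] = 0x13, P'[1] = 0x7C

In CTR with a reused counter, both messages share the same keystream S_i, so C_i ⊕ C'_i = P_i ⊕ P'_i and thus P'_i = P_i ⊕ C_i ⊕ C'_i.
P'[0]: 0x03 ⊕ 0x7B ⊕ 0x6B = 0x13.
P'[1]: 0x25 ⊕ 0x52 ⊕ 0x0B = 0x7C.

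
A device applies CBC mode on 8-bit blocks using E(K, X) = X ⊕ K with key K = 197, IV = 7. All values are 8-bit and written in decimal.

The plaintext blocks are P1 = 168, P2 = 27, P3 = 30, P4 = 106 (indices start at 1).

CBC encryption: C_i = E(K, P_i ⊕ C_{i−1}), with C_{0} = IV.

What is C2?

C1: P1 ⊕ 7 = 175; E(K, 175) = 106.
C2: P2 ⊕ 106 = 113; E(K, 113) = 180.

C2 = 180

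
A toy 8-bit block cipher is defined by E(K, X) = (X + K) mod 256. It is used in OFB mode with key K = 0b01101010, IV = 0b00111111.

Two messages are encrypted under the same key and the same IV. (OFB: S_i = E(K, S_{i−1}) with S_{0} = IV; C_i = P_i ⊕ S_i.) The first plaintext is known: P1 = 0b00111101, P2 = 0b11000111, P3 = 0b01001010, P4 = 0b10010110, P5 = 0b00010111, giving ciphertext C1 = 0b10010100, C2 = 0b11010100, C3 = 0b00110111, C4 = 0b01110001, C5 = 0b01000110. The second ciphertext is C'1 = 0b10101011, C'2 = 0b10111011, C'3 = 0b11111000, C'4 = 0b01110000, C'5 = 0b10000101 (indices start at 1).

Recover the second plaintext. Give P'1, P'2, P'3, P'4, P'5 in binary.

In OFB with a reused IV, both messages share the same keystream S_i, so C_i ⊕ C'_i = P_i ⊕ P'_i and thus P'_i = P_i ⊕ C_i ⊕ C'_i.
P'1: 0b00111101 ⊕ 0b10010100 ⊕ 0b10101011 = 0b00000010.
P'2: 0b11000111 ⊕ 0b11010100 ⊕ 0b10111011 = 0b10101000.
P'3: 0b01001010 ⊕ 0b00110111 ⊕ 0b11111000 = 0b10000101.
P'4: 0b10010110 ⊕ 0b01110001 ⊕ 0b01110000 = 0b10010111.
P'5: 0b00010111 ⊕ 0b01000110 ⊕ 0b10000101 = 0b11010100.

P'1 = 0b00000010, P'2 = 0b10101000, P'3 = 0b10000101, P'4 = 0b10010111, P'5 = 0b11010100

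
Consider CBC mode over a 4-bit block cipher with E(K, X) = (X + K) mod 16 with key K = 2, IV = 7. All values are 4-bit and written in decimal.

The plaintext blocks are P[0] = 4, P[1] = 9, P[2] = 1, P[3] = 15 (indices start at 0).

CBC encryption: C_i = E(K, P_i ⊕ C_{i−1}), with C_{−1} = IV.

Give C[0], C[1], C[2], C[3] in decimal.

C[0]: P[0] ⊕ 7 = 3; E(K, 3) = 5.
C[1]: P[1] ⊕ 5 = 12; E(K, 12) = 14.
C[2]: P[2] ⊕ 14 = 15; E(K, 15) = 1.
C[3]: P[3] ⊕ 1 = 14; E(K, 14) = 0.

C[0] = 5, C[1] = 14, C[2] = 1, C[3] = 0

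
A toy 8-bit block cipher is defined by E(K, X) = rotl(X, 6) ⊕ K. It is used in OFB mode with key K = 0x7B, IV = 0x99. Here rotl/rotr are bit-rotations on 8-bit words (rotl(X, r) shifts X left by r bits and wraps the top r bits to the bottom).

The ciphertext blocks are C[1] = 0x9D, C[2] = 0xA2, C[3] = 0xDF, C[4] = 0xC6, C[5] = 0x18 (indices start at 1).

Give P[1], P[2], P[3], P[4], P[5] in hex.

P[1] = 0x80, P[2] = 0x9E, P[3] = 0xAB, P[4] = 0xA0, P[5] = 0xFA

OFB decryption: S_i = E(K, S_{i−1}) with S_{0} = IV; P_i = C_i ⊕ S_i.
P[1]: S = E(K, 0x99) = 0x1D; 0x9D ⊕ 0x1D = 0x80.
P[2]: S = E(K, 0x1D) = 0x3C; 0xA2 ⊕ 0x3C = 0x9E.
P[3]: S = E(K, 0x3C) = 0x74; 0xDF ⊕ 0x74 = 0xAB.
P[4]: S = E(K, 0x74) = 0x66; 0xC6 ⊕ 0x66 = 0xA0.
P[5]: S = E(K, 0x66) = 0xE2; 0x18 ⊕ 0xE2 = 0xFA.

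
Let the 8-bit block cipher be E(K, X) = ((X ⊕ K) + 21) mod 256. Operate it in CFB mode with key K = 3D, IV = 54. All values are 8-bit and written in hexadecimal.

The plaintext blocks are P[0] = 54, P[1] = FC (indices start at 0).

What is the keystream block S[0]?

8A

CFB encryption: C_i = P_i ⊕ E(K, C_{i−1}), with C_{−1} = IV.
C[0]: E(K, 54) = 8A; 54 ⊕ 8A = DE.
So S[0] = 8A.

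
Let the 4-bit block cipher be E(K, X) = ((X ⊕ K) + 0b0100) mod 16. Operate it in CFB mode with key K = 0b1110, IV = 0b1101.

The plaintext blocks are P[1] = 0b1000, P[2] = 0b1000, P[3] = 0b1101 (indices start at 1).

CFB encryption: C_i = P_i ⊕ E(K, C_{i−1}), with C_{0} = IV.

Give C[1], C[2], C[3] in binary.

C[1] = 0b1111, C[2] = 0b1101, C[3] = 0b1010

C[1]: E(K, 0b1101) = 0b0111; 0b1000 ⊕ 0b0111 = 0b1111.
C[2]: E(K, 0b1111) = 0b0101; 0b1000 ⊕ 0b0101 = 0b1101.
C[3]: E(K, 0b1101) = 0b0111; 0b1101 ⊕ 0b0111 = 0b1010.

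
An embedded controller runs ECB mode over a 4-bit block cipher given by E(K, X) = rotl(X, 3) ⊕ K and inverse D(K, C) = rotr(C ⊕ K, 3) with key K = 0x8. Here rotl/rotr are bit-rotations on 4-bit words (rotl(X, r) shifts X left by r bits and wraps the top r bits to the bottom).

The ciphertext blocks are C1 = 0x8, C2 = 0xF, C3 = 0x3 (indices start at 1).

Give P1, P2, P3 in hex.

ECB decryption: P_i = D(K, C_i).
P1: D(K, 0x8) = 0x0.
P2: D(K, 0xF) = 0xE.
P3: D(K, 0x3) = 0x7.

P1 = 0x0, P2 = 0xE, P3 = 0x7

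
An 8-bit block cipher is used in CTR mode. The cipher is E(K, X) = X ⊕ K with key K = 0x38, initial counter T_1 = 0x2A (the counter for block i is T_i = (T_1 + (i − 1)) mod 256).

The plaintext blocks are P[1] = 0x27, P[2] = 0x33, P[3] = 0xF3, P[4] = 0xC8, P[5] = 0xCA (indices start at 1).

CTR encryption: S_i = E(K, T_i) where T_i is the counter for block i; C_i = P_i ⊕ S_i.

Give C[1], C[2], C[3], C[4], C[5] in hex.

C[1]: T = 0x2A, S = E(K, T) = 0x12; 0x27 ⊕ 0x12 = 0x35.
C[2]: T = 0x2B, S = E(K, T) = 0x13; 0x33 ⊕ 0x13 = 0x20.
C[3]: T = 0x2C, S = E(K, T) = 0x14; 0xF3 ⊕ 0x14 = 0xE7.
C[4]: T = 0x2D, S = E(K, T) = 0x15; 0xC8 ⊕ 0x15 = 0xDD.
C[5]: T = 0x2E, S = E(K, T) = 0x16; 0xCA ⊕ 0x16 = 0xDC.

C[1] = 0x35, C[2] = 0x20, C[3] = 0xE7, C[4] = 0xDD, C[5] = 0xDC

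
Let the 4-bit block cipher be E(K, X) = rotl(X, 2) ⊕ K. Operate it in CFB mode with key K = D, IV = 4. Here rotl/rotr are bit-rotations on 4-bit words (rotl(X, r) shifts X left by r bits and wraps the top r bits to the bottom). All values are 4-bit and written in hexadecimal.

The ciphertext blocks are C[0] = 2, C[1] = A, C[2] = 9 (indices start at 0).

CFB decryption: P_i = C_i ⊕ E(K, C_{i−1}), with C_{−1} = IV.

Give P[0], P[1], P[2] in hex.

P[0] = E, P[1] = F, P[2] = E

P[0]: E(K, 4) = C; 2 ⊕ C = E.
P[1]: E(K, 2) = 5; A ⊕ 5 = F.
P[2]: E(K, A) = 7; 9 ⊕ 7 = E.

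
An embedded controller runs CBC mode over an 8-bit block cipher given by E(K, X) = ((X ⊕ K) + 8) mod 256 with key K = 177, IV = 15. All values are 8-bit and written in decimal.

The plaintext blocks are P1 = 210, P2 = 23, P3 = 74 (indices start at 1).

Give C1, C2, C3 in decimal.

CBC encryption: C_i = E(K, P_i ⊕ C_{i−1}), with C_{0} = IV.
C1: P1 ⊕ 15 = 221; E(K, 221) = 116.
C2: P2 ⊕ 116 = 99; E(K, 99) = 218.
C3: P3 ⊕ 218 = 144; E(K, 144) = 41.

C1 = 116, C2 = 218, C3 = 41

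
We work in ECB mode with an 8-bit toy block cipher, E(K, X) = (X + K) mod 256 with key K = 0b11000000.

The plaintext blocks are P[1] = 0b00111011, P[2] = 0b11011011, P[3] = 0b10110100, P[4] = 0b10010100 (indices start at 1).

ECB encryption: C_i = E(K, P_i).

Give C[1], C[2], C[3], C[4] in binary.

C[1]: E(K, 0b00111011) = 0b11111011.
C[2]: E(K, 0b11011011) = 0b10011011.
C[3]: E(K, 0b10110100) = 0b01110100.
C[4]: E(K, 0b10010100) = 0b01010100.

C[1] = 0b11111011, C[2] = 0b10011011, C[3] = 0b01110100, C[4] = 0b01010100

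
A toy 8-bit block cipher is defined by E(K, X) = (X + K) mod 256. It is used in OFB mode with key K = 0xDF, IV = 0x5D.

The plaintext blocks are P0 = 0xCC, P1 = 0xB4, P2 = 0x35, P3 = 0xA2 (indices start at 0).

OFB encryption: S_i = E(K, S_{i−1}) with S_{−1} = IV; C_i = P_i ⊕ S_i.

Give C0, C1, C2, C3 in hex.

C0: S = E(K, 0x5D) = 0x3C; 0xCC ⊕ 0x3C = 0xF0.
C1: S = E(K, 0x3C) = 0x1B; 0xB4 ⊕ 0x1B = 0xAF.
C2: S = E(K, 0x1B) = 0xFA; 0x35 ⊕ 0xFA = 0xCF.
C3: S = E(K, 0xFA) = 0xD9; 0xA2 ⊕ 0xD9 = 0x7B.

C0 = 0xF0, C1 = 0xAF, C2 = 0xCF, C3 = 0x7B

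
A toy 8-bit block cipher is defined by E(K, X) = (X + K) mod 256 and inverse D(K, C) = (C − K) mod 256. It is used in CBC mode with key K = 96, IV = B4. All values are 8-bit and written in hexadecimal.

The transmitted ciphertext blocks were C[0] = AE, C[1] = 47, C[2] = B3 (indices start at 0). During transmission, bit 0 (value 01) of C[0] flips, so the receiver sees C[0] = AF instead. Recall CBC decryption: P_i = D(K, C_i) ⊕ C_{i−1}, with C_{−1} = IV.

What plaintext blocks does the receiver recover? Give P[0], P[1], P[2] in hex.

Only C[0] changed, to AF. In CBC, a change in C_i garbles P_i and flips the same bit in P_{i+1}. Decrypting the received ciphertext:
P[0]: D(K, AF) = 19; 19 ⊕ B4 = AD.
P[1]: D(K, 47) = B1; B1 ⊕ AF = 1E.
P[2]: D(K, B3) = 1D; 1D ⊕ 47 = 5A.
Blocks that differ from the original plaintext: P[0], P[1].

P[0] = AD, P[1] = 1E, P[2] = 5A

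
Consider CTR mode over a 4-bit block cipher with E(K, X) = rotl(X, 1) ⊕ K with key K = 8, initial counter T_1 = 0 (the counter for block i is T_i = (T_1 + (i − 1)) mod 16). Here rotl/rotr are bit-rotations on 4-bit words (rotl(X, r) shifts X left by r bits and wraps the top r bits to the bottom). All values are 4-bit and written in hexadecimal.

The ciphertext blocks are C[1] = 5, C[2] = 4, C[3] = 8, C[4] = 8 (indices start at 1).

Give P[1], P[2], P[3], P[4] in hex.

P[1] = D, P[2] = E, P[3] = 4, P[4] = 6

CTR decryption: S_i = E(K, T_i) where T_i is the counter for block i; P_i = C_i ⊕ S_i.
P[1]: T = 0, S = E(K, T) = 8; 5 ⊕ 8 = D.
P[2]: T = 1, S = E(K, T) = A; 4 ⊕ A = E.
P[3]: T = 2, S = E(K, T) = C; 8 ⊕ C = 4.
P[4]: T = 3, S = E(K, T) = E; 8 ⊕ E = 6.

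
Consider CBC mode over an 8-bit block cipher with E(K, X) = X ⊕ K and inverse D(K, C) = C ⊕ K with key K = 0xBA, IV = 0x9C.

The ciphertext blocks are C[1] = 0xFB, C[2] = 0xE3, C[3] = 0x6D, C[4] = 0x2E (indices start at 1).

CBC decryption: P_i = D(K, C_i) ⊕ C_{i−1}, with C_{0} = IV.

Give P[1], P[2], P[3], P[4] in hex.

P[1]: D(K, 0xFB) = 0x41; 0x41 ⊕ 0x9C = 0xDD.
P[2]: D(K, 0xE3) = 0x59; 0x59 ⊕ 0xFB = 0xA2.
P[3]: D(K, 0x6D) = 0xD7; 0xD7 ⊕ 0xE3 = 0x34.
P[4]: D(K, 0x2E) = 0x94; 0x94 ⊕ 0x6D = 0xF9.

P[1] = 0xDD, P[2] = 0xA2, P[3] = 0x34, P[4] = 0xF9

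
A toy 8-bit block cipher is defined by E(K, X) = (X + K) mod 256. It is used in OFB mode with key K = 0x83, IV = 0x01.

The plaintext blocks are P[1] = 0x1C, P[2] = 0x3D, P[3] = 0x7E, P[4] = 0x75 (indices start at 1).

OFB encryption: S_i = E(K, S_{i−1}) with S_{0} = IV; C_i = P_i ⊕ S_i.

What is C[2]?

C[1]: S = E(K, 0x01) = 0x84; 0x1C ⊕ 0x84 = 0x98.
C[2]: S = E(K, 0x84) = 0x07; 0x3D ⊕ 0x07 = 0x3A.

C[2] = 0x3A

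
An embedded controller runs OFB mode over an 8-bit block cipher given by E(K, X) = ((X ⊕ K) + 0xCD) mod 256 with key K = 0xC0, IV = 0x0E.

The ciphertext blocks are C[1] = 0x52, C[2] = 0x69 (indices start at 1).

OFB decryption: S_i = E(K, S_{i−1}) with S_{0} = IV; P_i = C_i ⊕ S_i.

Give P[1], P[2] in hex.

P[1] = 0xC9, P[2] = 0x41

P[1]: S = E(K, 0x0E) = 0x9B; 0x52 ⊕ 0x9B = 0xC9.
P[2]: S = E(K, 0x9B) = 0x28; 0x69 ⊕ 0x28 = 0x41.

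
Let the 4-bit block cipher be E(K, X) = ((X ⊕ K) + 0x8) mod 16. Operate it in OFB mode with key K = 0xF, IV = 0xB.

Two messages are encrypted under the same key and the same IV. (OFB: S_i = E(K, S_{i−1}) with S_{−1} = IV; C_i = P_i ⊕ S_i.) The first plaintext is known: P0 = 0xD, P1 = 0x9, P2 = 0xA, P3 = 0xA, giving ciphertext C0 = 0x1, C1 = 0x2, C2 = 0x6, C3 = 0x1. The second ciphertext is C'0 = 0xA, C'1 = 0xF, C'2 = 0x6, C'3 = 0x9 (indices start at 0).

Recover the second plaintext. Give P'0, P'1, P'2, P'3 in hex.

P'0 = 0x6, P'1 = 0x4, P'2 = 0xA, P'3 = 0x2

In OFB with a reused IV, both messages share the same keystream S_i, so C_i ⊕ C'_i = P_i ⊕ P'_i and thus P'_i = P_i ⊕ C_i ⊕ C'_i.
P'0: 0xD ⊕ 0x1 ⊕ 0xA = 0x6.
P'1: 0x9 ⊕ 0x2 ⊕ 0xF = 0x4.
P'2: 0xA ⊕ 0x6 ⊕ 0x6 = 0xA.
P'3: 0xA ⊕ 0x1 ⊕ 0x9 = 0x2.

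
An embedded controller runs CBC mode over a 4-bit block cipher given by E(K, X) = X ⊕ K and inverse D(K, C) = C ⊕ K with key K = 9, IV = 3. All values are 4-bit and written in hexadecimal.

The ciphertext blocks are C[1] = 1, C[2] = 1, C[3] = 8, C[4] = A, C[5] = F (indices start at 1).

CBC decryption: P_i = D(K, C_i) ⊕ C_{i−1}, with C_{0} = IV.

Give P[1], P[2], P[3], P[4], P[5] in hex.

P[1] = B, P[2] = 9, P[3] = 0, P[4] = B, P[5] = C

P[1]: D(K, 1) = 8; 8 ⊕ 3 = B.
P[2]: D(K, 1) = 8; 8 ⊕ 1 = 9.
P[3]: D(K, 8) = 1; 1 ⊕ 1 = 0.
P[4]: D(K, A) = 3; 3 ⊕ 8 = B.
P[5]: D(K, F) = 6; 6 ⊕ A = C.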